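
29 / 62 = 0.47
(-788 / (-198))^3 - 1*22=39816406 / 970299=41.04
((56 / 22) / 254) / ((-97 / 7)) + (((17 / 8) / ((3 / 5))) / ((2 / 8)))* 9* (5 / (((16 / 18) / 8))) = 1554965579 / 271018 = 5737.50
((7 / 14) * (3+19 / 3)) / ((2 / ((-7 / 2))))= -49 / 6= -8.17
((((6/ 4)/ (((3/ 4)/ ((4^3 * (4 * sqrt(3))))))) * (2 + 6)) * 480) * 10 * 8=272428036.14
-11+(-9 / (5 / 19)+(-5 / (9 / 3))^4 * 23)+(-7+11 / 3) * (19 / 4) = 94313 / 810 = 116.44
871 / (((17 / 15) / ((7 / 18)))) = 30485 / 102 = 298.87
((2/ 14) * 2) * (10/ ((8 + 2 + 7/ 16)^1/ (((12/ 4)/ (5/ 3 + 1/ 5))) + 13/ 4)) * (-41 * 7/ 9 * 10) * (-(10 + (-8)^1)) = 187.00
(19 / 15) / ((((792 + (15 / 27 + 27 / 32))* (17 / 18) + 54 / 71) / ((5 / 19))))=122688 / 276078229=0.00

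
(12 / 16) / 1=0.75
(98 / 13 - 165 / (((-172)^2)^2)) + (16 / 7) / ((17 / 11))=12209221875945 / 1353954597632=9.02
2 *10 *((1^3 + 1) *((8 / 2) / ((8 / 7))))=140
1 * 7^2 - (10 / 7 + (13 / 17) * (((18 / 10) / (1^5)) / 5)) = 140706 / 2975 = 47.30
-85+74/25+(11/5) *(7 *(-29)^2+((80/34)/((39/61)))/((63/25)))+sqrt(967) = 12903.67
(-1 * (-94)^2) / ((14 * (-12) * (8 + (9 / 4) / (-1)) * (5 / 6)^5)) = 11451456 / 503125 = 22.76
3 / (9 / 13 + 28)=39 / 373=0.10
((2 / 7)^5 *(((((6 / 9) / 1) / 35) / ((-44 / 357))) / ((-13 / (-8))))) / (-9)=2176 / 108153045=0.00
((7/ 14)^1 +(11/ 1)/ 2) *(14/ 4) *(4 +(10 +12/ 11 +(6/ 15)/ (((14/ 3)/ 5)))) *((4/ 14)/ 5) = 1434/ 77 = 18.62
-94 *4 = -376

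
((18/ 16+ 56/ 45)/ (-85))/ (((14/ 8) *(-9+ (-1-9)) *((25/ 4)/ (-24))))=-0.00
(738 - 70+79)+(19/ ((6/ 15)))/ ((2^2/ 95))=15001/ 8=1875.12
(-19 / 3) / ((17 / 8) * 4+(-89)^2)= -38 / 47577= -0.00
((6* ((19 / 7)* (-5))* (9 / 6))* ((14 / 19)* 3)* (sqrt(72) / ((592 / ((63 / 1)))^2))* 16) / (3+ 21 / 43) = -4608009* sqrt(2) / 54760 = -119.00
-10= -10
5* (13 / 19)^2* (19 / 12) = 845 / 228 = 3.71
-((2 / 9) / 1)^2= -4 / 81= -0.05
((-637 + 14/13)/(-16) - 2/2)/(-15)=-8059/3120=-2.58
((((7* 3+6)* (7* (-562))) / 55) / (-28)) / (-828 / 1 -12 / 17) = -42993 / 516560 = -0.08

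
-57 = -57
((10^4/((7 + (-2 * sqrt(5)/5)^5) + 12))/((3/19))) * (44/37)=6688000000 * sqrt(5)/125108211 + 496375000000/125108211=4087.10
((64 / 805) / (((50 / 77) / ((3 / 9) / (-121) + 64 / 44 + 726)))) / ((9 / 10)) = 3380032 / 34155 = 98.96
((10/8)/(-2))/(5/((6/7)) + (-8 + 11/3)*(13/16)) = -10/37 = -0.27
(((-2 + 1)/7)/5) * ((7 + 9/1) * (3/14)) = -24/245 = -0.10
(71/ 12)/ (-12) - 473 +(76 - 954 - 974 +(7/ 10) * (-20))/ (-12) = -45791/ 144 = -317.99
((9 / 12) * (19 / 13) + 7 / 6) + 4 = 977 / 156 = 6.26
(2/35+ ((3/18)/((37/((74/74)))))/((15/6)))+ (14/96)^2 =239327/2983680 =0.08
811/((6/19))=15409/6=2568.17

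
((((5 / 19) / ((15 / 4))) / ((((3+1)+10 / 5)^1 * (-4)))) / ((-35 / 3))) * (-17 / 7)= -17 / 27930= -0.00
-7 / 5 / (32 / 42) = -147 / 80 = -1.84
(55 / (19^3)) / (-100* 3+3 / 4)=-220 / 8210223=-0.00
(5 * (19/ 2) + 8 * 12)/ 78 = 287/ 156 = 1.84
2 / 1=2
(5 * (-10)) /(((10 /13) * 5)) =-13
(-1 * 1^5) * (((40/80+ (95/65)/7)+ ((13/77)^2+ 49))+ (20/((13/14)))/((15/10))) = -29642089/462462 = -64.10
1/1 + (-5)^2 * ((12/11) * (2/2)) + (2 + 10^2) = 1433/11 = 130.27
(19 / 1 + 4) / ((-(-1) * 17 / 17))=23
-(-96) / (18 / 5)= 80 / 3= 26.67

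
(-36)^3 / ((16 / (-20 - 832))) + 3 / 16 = 39750915 / 16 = 2484432.19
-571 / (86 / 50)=-14275 / 43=-331.98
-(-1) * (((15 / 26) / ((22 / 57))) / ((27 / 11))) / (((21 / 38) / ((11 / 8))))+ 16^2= 257.52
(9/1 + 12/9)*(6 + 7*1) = 403/3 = 134.33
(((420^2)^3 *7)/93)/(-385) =-365935449600000/341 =-1073124485630.50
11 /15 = 0.73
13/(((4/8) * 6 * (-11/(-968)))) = 1144/3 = 381.33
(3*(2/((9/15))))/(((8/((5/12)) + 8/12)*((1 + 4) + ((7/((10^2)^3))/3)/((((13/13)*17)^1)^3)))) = 1105425000000/10980555001043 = 0.10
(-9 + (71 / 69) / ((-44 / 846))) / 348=-4855 / 58696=-0.08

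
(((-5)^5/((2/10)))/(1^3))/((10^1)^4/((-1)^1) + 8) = 15625/9992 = 1.56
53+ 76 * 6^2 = 2789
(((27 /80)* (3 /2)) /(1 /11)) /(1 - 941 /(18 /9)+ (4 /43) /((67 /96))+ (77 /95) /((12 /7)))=-146317347 /12320056088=-0.01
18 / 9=2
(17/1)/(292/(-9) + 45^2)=153/17933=0.01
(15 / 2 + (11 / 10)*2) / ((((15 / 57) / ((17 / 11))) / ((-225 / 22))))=-281979 / 484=-582.60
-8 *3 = -24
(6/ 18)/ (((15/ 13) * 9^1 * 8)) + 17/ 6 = 9193/ 3240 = 2.84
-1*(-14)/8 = 7/4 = 1.75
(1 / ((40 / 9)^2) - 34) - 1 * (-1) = -32.95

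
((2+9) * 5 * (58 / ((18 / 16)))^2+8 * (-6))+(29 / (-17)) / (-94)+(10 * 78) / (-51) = 18914175125 / 129438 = 146125.37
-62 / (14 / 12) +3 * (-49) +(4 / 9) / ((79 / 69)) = -331393 / 1659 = -199.75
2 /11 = 0.18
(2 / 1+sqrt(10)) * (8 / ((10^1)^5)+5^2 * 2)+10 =687501 / 6250+625001 * sqrt(10) / 12500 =268.11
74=74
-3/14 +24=333/14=23.79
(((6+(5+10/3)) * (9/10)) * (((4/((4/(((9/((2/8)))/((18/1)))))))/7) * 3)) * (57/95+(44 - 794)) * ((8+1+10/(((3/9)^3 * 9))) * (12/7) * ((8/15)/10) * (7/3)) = -301618512/4375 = -68941.37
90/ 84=15/ 14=1.07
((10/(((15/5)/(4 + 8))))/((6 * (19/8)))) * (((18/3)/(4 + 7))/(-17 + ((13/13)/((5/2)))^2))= -8000/87989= -0.09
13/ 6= 2.17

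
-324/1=-324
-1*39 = -39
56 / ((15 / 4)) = 224 / 15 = 14.93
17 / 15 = 1.13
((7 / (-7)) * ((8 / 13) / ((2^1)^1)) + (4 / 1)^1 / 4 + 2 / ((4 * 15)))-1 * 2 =-497 / 390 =-1.27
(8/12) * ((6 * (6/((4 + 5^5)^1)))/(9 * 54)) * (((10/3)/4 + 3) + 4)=94/760347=0.00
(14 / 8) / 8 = 7 / 32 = 0.22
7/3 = 2.33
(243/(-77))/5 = -243/385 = -0.63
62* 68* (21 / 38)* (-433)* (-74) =1418435256 / 19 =74654487.16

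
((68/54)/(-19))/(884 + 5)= -34/456057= -0.00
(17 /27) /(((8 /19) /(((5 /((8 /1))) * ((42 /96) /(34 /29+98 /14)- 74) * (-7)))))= 3169978525 /6552576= 483.78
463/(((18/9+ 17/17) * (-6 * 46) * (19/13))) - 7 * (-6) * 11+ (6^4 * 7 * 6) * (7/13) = 6088677713/204516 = 29771.16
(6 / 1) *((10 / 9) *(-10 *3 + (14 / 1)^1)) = -320 / 3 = -106.67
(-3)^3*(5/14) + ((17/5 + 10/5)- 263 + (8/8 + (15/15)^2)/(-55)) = -41161/154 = -267.28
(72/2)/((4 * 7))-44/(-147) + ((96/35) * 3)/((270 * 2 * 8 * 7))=1942/1225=1.59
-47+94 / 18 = -376 / 9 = -41.78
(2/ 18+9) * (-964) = -79048/ 9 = -8783.11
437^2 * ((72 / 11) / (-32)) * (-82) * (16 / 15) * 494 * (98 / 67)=9097268168352 / 3685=2468729489.38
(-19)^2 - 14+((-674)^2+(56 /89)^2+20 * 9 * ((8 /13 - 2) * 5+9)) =454997.24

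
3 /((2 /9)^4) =19683 /16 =1230.19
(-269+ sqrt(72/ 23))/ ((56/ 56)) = -269+ 6 * sqrt(46)/ 23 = -267.23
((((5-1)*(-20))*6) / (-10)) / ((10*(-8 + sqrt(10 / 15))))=-288 / 475-12*sqrt(6) / 475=-0.67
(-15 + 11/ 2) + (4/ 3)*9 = 5/ 2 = 2.50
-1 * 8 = -8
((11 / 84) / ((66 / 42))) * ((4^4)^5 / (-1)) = -274877906944 / 3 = -91625968981.33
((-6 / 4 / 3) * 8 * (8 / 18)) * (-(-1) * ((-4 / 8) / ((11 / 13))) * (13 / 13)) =104 / 99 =1.05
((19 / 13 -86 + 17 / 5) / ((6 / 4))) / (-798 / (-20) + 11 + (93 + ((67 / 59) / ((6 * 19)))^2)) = -159060591216 / 423143989151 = -0.38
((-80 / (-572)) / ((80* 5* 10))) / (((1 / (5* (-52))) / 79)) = -79 / 110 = -0.72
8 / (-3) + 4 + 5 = 19 / 3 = 6.33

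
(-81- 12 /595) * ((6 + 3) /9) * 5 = -48207 /119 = -405.10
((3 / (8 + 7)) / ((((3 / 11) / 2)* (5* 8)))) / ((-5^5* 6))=-11 / 5625000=-0.00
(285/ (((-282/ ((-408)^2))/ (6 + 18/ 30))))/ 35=-31724.29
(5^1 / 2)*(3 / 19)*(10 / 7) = 75 / 133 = 0.56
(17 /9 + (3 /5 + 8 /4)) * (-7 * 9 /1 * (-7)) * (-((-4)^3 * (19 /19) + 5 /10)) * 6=3771138 /5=754227.60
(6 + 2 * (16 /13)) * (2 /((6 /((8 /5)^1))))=176 /39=4.51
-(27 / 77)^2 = -729 / 5929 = -0.12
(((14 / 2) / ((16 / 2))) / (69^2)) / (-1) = -7 / 38088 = -0.00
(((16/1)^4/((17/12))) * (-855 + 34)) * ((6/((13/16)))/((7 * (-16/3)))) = 11621892096/1547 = 7512535.29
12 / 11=1.09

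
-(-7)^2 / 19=-2.58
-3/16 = -0.19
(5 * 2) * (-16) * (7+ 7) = -2240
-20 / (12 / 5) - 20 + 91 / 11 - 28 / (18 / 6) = -970 / 33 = -29.39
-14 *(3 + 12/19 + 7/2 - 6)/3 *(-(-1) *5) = -1505/57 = -26.40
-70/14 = -5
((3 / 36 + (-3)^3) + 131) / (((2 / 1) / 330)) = 68695 / 4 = 17173.75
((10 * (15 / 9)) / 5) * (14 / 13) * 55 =7700 / 39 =197.44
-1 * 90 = -90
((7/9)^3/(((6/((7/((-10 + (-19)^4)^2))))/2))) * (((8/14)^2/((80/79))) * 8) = 30968/185686761744135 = 0.00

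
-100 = -100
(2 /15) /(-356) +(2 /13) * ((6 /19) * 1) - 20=-19.95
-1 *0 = 0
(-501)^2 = 251001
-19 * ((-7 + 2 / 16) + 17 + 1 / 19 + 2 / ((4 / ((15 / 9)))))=-5021 / 24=-209.21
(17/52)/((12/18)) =51/104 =0.49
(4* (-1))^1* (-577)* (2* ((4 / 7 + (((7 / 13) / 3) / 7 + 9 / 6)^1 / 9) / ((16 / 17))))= 35714569 / 9828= 3633.96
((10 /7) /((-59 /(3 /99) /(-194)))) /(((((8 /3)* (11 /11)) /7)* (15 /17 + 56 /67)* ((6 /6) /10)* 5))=552415 /1270093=0.43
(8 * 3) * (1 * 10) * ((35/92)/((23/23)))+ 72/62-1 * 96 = -2520/713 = -3.53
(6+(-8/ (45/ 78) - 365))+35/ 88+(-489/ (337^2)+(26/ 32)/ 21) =-781648928479/ 2098755120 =-372.43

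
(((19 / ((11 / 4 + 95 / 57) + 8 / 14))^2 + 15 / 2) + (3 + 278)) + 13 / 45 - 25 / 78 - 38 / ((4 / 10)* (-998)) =31064265671867 / 102497778630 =303.07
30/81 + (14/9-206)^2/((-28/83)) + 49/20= -1404992017/11340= -123897.00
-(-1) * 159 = 159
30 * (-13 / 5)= -78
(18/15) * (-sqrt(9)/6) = -3/5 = -0.60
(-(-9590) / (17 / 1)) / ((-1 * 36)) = -4795 / 306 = -15.67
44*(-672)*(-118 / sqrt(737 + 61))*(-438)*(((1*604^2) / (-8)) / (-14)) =-829626606336*sqrt(798) / 133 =-176210781071.25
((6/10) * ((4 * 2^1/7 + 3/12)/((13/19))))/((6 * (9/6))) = 19/140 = 0.14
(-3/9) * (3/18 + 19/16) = -65/144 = -0.45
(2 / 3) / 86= 1 / 129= 0.01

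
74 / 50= 37 / 25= 1.48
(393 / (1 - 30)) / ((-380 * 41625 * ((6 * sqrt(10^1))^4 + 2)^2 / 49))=6419 / 2568254119667610000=0.00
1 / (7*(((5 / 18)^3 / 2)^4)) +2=18509305520787566 / 1708984375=10830587.92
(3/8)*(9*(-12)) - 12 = -105/2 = -52.50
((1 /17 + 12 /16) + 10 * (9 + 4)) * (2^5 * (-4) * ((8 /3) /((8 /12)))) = -1138560 /17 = -66974.12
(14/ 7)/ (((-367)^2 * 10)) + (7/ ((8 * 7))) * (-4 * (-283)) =141.50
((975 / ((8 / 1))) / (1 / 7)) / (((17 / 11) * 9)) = 25025 / 408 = 61.34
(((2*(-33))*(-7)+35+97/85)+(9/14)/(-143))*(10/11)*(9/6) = 254303757/374374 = 679.28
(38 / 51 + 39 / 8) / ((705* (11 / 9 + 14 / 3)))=2293 / 1693880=0.00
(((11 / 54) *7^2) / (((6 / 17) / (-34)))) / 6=-155771 / 972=-160.26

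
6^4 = 1296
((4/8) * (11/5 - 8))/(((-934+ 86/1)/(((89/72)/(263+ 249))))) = 2581/312606720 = 0.00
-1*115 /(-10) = 23 /2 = 11.50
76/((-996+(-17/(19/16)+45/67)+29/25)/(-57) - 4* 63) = -11488825/35419941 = -0.32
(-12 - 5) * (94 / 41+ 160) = -113118 / 41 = -2758.98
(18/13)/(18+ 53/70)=0.07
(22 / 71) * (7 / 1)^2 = 1078 / 71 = 15.18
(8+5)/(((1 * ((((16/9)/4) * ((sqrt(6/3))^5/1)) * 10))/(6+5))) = 1287 * sqrt(2)/320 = 5.69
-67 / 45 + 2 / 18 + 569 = 25543 / 45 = 567.62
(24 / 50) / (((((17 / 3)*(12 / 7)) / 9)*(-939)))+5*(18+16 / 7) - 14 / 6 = 276823702 / 2793525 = 99.09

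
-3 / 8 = -0.38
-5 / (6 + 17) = -0.22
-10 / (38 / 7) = -35 / 19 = -1.84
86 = 86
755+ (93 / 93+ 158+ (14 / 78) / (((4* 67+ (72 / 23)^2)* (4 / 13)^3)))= 25789640335 / 28215552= 914.02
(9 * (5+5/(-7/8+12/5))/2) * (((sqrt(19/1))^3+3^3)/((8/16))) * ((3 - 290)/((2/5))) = -123919425 * sqrt(19)/122 - 176096025/122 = -5870887.51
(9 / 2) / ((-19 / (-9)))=2.13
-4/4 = -1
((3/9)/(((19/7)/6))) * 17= 12.53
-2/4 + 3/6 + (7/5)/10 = 7/50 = 0.14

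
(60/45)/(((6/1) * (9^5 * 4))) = 1/1062882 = 0.00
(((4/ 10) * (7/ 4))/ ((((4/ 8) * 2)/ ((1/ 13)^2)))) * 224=784/ 845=0.93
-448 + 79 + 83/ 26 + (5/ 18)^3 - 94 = -34859155/ 75816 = -459.79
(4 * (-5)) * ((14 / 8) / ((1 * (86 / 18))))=-315 / 43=-7.33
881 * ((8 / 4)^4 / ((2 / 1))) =7048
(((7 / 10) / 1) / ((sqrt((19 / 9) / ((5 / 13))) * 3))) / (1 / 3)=21 * sqrt(1235) / 2470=0.30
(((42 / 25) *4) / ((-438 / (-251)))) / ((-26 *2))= -1757 / 23725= -0.07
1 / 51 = 0.02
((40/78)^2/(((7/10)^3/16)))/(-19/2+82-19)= 12800000/55822221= 0.23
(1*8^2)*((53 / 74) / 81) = 1696 / 2997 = 0.57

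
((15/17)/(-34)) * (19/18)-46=-159623/3468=-46.03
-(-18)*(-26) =-468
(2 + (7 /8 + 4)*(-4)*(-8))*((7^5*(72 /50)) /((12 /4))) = 31866072 /25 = 1274642.88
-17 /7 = -2.43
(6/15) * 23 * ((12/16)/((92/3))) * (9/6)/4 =27/320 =0.08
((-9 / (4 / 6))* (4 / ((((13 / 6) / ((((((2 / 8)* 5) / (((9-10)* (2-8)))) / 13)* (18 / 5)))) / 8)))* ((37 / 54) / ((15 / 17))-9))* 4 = 319728 / 845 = 378.38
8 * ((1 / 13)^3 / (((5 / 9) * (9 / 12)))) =96 / 10985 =0.01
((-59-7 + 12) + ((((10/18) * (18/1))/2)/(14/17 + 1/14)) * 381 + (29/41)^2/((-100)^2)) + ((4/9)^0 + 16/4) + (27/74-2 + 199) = 100550101454307/44159870000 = 2276.96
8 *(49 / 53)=392 / 53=7.40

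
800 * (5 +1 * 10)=12000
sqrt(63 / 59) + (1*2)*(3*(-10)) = -60 + 3*sqrt(413) / 59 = -58.97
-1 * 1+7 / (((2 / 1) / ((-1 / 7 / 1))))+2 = 1 / 2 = 0.50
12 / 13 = 0.92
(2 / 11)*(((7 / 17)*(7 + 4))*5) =70 / 17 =4.12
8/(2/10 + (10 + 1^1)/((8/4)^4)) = 640/71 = 9.01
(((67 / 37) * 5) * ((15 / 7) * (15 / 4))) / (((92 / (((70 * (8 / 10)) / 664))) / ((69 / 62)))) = 226125 / 3046432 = 0.07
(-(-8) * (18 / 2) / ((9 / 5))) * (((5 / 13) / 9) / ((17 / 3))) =200 / 663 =0.30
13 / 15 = 0.87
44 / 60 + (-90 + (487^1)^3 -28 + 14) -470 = 1732510946 / 15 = 115500729.73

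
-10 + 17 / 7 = -53 / 7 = -7.57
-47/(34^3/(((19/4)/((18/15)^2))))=-22325/5659776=-0.00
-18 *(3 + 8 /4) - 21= -111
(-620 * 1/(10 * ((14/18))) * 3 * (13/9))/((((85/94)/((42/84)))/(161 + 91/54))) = -4754191/153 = -31073.14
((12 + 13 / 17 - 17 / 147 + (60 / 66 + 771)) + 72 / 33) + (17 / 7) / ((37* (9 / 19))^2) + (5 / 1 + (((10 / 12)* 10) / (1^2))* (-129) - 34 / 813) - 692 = -268553596343782 / 275356570797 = -975.29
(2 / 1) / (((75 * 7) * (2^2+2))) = 1 / 1575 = 0.00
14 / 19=0.74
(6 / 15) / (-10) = -1 / 25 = -0.04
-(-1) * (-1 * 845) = -845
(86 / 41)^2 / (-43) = -172 / 1681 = -0.10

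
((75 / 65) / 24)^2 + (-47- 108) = -1676455 / 10816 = -155.00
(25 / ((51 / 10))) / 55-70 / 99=-1040 / 1683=-0.62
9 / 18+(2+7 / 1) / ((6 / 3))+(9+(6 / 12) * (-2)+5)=18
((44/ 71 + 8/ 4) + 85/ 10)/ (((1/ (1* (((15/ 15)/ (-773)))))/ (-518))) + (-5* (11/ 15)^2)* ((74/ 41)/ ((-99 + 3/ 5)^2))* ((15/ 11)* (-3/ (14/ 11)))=28417631869423/ 3812851972944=7.45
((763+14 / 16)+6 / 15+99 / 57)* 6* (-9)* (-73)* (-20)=-1147455099 / 19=-60392373.63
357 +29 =386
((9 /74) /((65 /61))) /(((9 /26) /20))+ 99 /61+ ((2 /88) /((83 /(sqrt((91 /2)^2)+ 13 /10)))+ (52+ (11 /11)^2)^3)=3067990099749 /20606410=148885.23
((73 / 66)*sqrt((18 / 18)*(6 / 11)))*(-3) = -73*sqrt(66) / 242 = -2.45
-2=-2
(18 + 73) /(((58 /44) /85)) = 170170 /29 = 5867.93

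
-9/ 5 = -1.80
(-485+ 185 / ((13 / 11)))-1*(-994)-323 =342.54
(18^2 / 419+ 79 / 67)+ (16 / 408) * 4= 3019843 / 1431723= 2.11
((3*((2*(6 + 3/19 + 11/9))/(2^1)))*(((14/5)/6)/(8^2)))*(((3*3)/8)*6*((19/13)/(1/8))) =13251/1040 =12.74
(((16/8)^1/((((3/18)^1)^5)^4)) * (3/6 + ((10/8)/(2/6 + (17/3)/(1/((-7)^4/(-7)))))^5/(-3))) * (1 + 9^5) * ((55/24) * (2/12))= 82460337317462022052.95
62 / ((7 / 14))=124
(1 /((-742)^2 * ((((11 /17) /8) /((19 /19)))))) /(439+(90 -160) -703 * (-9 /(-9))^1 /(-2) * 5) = 68 /6439258903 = 0.00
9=9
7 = 7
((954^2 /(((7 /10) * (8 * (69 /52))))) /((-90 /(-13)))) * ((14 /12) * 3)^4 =488487909 /184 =2654825.59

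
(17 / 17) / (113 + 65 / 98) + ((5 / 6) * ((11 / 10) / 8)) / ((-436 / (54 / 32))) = 20773975 / 2486581248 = 0.01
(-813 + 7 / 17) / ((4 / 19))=-131233 / 34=-3859.79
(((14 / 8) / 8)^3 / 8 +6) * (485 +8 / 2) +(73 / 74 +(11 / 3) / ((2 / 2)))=85527500129 / 29097984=2939.29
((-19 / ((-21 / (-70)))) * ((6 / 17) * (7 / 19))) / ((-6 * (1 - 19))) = -35 / 459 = -0.08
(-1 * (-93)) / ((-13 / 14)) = -1302 / 13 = -100.15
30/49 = 0.61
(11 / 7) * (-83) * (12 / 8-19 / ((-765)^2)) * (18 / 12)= -1602896581 / 5462100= -293.46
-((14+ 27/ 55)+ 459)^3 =-17661313666088/ 166375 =-106153650.89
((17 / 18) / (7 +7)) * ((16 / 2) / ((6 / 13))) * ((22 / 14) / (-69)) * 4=-9724 / 91287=-0.11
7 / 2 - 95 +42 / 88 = -4005 / 44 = -91.02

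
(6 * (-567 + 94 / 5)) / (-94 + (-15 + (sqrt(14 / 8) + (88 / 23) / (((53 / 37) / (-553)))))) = 16292076404 * sqrt(7) / 24921225108595 + 51681273027848 / 24921225108595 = 2.08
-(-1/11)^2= -1/121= -0.01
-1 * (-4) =4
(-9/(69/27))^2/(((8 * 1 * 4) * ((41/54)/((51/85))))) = 531441/1735120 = 0.31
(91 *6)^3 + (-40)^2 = 162772936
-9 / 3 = -3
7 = 7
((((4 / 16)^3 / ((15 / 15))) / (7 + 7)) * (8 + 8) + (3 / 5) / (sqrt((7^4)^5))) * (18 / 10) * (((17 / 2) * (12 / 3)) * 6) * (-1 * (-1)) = 92611539081 / 14123762450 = 6.56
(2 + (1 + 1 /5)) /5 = 16 /25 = 0.64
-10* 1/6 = -5/3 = -1.67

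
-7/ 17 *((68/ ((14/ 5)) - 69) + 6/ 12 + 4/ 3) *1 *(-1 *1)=-1801/ 102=-17.66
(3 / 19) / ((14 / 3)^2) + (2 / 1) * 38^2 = 10754939 / 3724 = 2888.01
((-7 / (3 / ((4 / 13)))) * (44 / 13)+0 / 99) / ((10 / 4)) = -2464 / 2535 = -0.97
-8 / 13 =-0.62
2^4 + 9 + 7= 32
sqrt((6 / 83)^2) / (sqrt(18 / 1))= sqrt(2) / 83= 0.02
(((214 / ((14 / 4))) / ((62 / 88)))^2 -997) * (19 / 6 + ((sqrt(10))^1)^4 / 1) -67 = 63481732717 / 94178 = 674061.17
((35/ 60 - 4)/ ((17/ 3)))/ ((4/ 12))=-123/ 68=-1.81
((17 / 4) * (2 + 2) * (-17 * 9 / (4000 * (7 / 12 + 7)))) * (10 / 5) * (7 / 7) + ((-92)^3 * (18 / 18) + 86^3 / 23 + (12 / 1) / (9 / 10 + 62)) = -494366590582001 / 658248500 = -751033.37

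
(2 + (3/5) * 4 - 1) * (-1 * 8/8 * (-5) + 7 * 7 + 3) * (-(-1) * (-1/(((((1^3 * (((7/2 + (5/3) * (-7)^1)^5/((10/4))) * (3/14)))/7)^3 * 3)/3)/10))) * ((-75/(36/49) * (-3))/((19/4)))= 5550794956800000/3909821048582988049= 0.00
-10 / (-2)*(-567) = -2835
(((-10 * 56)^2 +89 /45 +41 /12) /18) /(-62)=-56448971 /200880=-281.01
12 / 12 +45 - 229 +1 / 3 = -548 / 3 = -182.67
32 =32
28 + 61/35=1041/35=29.74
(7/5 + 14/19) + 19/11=4038/1045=3.86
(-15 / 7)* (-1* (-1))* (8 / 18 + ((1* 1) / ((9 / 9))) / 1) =-65 / 21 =-3.10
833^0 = 1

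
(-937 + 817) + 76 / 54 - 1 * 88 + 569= 9785 / 27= 362.41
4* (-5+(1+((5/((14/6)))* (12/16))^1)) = -67/7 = -9.57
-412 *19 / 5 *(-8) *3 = 187872 / 5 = 37574.40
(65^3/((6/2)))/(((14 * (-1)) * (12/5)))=-1373125/504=-2724.45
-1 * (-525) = 525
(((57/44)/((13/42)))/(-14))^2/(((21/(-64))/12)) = -467856/143143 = -3.27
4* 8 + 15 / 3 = 37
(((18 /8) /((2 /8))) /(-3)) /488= -3 /488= -0.01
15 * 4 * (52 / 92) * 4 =3120 / 23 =135.65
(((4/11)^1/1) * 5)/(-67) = -20/737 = -0.03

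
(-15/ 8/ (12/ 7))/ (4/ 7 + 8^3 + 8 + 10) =-245/ 118848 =-0.00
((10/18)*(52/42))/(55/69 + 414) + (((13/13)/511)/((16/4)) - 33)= -17373762559/526511916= -33.00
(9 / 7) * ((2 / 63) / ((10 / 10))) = 2 / 49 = 0.04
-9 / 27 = -1 / 3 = -0.33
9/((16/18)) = 81/8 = 10.12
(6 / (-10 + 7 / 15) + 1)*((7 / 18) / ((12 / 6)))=371 / 5148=0.07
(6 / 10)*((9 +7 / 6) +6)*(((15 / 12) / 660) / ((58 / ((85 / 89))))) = 1649 / 5451072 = 0.00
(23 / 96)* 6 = 1.44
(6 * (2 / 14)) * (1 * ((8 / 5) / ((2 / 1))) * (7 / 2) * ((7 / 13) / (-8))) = -21 / 130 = -0.16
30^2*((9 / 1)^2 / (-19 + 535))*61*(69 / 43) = 25569675 / 1849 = 13828.92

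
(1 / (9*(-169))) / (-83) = 1 / 126243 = 0.00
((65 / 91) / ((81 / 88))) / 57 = 0.01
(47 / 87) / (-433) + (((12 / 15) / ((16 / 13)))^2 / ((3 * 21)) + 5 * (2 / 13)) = 3186819329 / 4113673200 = 0.77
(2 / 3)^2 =4 / 9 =0.44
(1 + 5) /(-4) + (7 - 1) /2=3 /2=1.50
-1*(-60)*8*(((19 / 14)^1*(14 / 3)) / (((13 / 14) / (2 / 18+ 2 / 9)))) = 1091.28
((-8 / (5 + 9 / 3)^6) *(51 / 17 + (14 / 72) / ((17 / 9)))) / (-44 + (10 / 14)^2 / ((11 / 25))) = 113729 / 51451920384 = 0.00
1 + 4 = 5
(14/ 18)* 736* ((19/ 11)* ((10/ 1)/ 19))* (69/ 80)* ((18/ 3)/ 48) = 3703/ 66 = 56.11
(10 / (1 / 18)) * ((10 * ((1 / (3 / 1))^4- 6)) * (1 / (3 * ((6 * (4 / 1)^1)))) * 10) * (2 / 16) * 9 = -60625 / 36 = -1684.03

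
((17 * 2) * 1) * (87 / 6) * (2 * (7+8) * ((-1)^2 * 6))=88740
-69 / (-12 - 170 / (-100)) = 690 / 103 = 6.70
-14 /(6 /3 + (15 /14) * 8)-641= -23766 /37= -642.32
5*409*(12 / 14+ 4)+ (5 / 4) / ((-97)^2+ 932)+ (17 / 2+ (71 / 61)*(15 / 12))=87807102139 / 8831214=9942.81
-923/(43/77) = -71071/43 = -1652.81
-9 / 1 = -9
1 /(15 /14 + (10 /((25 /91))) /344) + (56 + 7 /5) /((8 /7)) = 14478583 /283480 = 51.07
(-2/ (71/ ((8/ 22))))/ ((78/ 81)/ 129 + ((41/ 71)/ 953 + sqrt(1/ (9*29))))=366179681777022/ 16682178787349075 - 521506636966314*sqrt(29)/ 16682178787349075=-0.15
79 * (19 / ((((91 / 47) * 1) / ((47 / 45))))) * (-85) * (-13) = 56367053 / 63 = 894715.13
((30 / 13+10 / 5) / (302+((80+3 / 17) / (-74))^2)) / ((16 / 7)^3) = 949934041 / 798374049408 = 0.00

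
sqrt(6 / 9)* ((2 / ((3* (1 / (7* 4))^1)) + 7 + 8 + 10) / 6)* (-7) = -917* sqrt(6) / 54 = -41.60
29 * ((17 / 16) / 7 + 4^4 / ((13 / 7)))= 5826825 / 1456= 4001.94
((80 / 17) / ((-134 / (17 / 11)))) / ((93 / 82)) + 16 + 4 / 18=3325822 / 205623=16.17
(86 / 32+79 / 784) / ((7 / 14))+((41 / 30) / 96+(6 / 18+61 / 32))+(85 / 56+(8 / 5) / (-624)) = 17145143 / 1834560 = 9.35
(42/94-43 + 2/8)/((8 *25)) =-7953/37600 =-0.21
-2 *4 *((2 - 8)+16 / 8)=32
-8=-8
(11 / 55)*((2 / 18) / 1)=1 / 45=0.02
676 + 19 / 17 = 11511 / 17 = 677.12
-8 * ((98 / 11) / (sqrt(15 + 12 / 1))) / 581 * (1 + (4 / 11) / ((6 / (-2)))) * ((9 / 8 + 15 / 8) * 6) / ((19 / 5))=-32480 * sqrt(3) / 572451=-0.10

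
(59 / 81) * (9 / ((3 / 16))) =944 / 27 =34.96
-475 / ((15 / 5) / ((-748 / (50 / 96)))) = 227392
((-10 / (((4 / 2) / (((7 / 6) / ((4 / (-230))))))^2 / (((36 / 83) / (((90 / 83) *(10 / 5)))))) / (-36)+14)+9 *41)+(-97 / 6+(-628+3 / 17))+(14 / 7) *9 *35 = 76056617 / 176256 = 431.51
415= 415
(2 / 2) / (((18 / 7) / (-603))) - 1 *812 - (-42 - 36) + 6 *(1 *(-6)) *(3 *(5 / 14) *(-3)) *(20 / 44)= -141049 / 154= -915.90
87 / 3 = 29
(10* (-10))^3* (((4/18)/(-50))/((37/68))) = 2720000/333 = 8168.17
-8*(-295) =2360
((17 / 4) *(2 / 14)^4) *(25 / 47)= 425 / 451388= 0.00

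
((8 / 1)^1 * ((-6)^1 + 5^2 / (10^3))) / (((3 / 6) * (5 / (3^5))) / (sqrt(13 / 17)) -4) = 116154 * sqrt(221) / 49128343 + 2935443888 / 245641715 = 11.99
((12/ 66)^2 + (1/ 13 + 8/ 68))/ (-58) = -0.00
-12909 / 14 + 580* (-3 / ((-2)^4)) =-28863 / 28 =-1030.82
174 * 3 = 522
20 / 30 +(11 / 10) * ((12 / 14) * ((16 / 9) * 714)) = 1197.47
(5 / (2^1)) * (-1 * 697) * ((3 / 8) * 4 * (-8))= 20910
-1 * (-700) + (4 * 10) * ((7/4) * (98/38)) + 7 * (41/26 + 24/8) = 450807/494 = 912.56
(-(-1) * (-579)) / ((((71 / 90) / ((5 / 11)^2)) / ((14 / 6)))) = -3039750 / 8591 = -353.83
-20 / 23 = -0.87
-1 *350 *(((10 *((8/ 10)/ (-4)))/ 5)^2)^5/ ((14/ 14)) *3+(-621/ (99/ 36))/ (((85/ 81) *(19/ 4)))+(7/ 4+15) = -159127557821/ 5551562500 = -28.66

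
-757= -757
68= 68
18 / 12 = 3 / 2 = 1.50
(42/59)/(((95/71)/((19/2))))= 1491/295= 5.05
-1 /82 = -0.01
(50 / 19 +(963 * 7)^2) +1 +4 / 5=4316903116 / 95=45441085.43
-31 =-31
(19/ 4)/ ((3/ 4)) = 19/ 3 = 6.33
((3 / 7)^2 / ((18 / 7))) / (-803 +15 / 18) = -3 / 33691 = -0.00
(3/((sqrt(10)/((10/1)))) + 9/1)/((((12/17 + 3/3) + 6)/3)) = 459/131 + 153 *sqrt(10)/131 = 7.20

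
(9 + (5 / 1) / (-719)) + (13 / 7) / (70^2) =221793147 / 24661700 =8.99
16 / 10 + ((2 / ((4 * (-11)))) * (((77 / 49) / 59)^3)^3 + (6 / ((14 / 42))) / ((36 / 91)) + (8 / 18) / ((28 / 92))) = 48.56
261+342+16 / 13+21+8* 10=9168 / 13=705.23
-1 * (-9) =9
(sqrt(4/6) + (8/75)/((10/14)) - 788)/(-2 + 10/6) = 295444/125 - sqrt(6) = 2361.10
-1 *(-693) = 693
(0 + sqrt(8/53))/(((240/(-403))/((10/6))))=-403 * sqrt(106)/3816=-1.09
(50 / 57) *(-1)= -50 / 57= -0.88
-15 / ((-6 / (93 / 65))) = 93 / 26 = 3.58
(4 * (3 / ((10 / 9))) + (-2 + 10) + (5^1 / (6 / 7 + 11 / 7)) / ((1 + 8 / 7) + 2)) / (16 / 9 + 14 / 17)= 428103 / 57710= 7.42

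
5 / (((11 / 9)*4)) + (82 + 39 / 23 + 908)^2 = 22891044969 / 23276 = 983461.29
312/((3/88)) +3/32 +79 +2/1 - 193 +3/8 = 289295/32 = 9040.47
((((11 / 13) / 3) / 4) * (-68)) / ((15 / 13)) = -187 / 45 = -4.16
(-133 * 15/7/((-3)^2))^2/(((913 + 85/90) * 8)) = 9025/65804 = 0.14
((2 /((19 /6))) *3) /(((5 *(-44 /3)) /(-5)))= 27 /209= 0.13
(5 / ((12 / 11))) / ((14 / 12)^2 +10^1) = 165 / 409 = 0.40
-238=-238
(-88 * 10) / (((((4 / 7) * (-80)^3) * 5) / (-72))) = -693 / 16000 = -0.04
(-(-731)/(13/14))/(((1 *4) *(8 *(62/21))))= 107457/12896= 8.33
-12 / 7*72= -864 / 7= -123.43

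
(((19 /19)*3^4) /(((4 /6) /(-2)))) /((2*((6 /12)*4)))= -243 /4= -60.75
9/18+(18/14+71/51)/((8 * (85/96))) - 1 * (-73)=1494553/20230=73.88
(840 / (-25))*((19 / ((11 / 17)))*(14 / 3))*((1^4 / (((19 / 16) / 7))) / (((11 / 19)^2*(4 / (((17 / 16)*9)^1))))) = -193576.93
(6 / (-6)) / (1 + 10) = -1 / 11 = -0.09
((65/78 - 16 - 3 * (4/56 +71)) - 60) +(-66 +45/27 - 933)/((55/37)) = -33576/35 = -959.31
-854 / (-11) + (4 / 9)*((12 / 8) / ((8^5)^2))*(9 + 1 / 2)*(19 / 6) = 16505559322499 / 212600881152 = 77.64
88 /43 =2.05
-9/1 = -9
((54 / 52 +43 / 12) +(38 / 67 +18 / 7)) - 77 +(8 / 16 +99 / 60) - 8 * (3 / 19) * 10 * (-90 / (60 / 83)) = 5232194941 / 3475290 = 1505.54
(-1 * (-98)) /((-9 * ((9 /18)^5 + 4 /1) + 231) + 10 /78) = 122304 /243169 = 0.50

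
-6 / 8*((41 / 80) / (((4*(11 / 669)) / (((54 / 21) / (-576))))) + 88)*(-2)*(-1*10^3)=-5201910825 / 39424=-131947.82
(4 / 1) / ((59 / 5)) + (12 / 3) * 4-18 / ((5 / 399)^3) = -67459392838 / 7375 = -9147036.32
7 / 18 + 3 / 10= 31 / 45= 0.69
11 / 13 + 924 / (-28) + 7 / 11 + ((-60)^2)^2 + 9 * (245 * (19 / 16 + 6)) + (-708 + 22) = 12975130.92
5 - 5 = 0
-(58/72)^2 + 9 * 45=404.35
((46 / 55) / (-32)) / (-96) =23 / 84480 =0.00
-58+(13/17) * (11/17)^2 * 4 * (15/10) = -56.08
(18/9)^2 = 4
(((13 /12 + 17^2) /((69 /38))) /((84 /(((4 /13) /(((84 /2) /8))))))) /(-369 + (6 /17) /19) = -42725794 /141435787311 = -0.00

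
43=43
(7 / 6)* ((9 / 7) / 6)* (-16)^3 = -1024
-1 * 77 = -77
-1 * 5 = -5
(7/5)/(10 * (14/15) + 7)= 3/35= 0.09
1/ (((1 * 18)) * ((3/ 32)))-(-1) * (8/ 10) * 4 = 512/ 135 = 3.79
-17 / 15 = -1.13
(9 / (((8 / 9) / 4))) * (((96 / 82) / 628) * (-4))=-1944 / 6437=-0.30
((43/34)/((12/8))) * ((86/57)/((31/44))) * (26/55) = 384592/450585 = 0.85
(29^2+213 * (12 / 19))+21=996.53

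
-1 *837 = -837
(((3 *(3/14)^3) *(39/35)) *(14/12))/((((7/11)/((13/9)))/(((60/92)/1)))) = 50193/883568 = 0.06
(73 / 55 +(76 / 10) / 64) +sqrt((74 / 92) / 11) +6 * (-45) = -94531 / 352 +sqrt(18722) / 506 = -268.28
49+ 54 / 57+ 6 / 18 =2866 / 57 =50.28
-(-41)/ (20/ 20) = 41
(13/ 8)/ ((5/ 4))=13/ 10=1.30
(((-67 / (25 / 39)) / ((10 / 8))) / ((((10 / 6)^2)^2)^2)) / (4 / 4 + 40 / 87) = -5966074764 / 6201171875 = -0.96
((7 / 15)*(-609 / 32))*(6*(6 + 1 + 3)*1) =-4263 / 8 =-532.88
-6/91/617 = -6/56147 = -0.00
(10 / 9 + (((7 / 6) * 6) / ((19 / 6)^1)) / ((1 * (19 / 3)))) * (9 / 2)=6.57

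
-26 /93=-0.28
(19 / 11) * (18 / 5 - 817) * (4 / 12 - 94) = 21713713 / 165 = 131598.26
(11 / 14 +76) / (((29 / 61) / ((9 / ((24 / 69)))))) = 13574025 / 3248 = 4179.19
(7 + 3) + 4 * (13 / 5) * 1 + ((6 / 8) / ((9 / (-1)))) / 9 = 11011 / 540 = 20.39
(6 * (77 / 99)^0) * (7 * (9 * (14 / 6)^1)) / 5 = 882 / 5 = 176.40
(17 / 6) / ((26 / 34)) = 289 / 78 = 3.71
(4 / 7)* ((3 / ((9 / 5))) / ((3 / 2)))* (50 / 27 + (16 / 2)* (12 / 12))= 6.26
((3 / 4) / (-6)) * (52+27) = -79 / 8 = -9.88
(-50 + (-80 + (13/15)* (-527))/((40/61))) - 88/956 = -868.61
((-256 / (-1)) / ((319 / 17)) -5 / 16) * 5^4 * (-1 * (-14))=297661875 / 2552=116638.67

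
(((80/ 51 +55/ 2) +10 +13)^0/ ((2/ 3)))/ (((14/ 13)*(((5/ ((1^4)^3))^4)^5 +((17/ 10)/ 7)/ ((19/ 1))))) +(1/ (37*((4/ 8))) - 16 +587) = 1786649703979492472657/ 3128687540690104586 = 571.05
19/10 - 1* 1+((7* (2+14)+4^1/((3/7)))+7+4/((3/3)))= 3997/30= 133.23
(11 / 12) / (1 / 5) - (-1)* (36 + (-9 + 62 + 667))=9127 / 12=760.58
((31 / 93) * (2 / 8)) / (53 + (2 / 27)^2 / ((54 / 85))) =6561 / 4173476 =0.00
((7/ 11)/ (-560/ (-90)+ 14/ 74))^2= 110889/ 11256025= 0.01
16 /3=5.33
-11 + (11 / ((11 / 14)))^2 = 185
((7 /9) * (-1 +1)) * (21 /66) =0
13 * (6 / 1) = 78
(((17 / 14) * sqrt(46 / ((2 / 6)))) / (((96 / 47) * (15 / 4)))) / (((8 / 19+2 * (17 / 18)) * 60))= 15181 * sqrt(138) / 13272000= 0.01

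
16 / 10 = 8 / 5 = 1.60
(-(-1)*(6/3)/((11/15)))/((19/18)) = 540/209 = 2.58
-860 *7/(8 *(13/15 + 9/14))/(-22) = 158025/6974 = 22.66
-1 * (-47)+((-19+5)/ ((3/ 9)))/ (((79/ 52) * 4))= 3167/ 79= 40.09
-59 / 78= -0.76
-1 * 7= -7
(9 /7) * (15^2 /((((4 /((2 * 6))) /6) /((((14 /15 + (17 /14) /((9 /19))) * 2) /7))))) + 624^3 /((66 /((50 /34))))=347579205210 /64141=5418986.38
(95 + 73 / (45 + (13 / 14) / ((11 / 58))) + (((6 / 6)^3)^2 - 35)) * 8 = 959932 / 1921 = 499.70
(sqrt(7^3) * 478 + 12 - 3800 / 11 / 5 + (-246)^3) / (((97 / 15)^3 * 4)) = -138169904625 / 10039403 + 5646375 * sqrt(7) / 1825346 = -13754.58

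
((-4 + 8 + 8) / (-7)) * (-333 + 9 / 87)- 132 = 438.68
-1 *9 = -9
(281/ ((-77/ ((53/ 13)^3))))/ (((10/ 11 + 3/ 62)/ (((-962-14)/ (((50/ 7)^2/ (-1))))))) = -4430099540552/ 896650625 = -4940.72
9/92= 0.10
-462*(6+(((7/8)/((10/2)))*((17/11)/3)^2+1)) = -2148601/660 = -3255.46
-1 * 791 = -791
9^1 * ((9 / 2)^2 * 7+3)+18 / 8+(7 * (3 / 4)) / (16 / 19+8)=1305.59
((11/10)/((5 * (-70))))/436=-11/1526000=-0.00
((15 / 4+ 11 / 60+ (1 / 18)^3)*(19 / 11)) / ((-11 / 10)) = -2179319 / 352836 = -6.18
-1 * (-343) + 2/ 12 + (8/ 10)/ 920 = 591964/ 1725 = 343.17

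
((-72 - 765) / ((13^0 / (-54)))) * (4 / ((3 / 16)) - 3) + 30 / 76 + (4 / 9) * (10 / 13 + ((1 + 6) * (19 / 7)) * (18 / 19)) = 3684127823 / 4446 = 828638.74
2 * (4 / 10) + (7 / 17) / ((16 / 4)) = 307 / 340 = 0.90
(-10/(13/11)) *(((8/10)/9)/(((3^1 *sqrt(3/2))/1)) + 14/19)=-1540/247-88 *sqrt(6)/1053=-6.44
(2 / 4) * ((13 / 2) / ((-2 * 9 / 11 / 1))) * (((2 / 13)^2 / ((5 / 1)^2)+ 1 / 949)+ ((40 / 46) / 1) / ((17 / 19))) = -1291870217 / 667906200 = -1.93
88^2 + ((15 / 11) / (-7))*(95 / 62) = 36968431 / 4774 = 7743.70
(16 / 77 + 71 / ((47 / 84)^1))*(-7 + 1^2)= -2759880 / 3619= -762.61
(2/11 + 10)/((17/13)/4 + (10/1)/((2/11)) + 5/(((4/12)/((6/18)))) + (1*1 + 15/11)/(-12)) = 17472/103183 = 0.17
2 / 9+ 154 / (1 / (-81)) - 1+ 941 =-103804 / 9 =-11533.78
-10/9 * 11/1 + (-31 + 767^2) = 5294212/9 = 588245.78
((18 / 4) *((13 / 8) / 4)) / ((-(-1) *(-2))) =-0.91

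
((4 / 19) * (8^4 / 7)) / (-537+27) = -8192 / 33915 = -0.24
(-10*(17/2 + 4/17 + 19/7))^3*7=-2529353515625/240737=-10506708.63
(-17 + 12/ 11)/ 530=-35/ 1166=-0.03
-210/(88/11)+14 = -49/4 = -12.25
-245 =-245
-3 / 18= -1 / 6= -0.17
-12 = -12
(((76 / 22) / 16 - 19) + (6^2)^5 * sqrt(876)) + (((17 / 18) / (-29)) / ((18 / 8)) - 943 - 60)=-211218025 / 206712 + 120932352 * sqrt(219)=1789634358.24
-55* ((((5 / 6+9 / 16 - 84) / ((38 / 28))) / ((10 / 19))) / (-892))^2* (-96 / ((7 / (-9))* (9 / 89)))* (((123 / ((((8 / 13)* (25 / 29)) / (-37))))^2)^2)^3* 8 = -934725477518401384617010380420108963158285136682713799289112579826655433403758143079 / 651807948800000000000000000000000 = -1434050442679108034555178000000000000000000000000000.00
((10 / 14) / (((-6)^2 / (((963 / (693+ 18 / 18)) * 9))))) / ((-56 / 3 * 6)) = -4815 / 2176384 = -0.00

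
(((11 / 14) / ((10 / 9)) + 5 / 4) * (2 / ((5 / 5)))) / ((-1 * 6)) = -137 / 210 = -0.65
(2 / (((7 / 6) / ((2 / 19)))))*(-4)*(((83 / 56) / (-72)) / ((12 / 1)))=83 / 67032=0.00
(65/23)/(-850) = -13/3910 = -0.00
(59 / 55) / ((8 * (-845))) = -59 / 371800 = -0.00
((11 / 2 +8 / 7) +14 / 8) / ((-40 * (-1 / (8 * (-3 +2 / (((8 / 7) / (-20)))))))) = -893 / 14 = -63.79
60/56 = 15/14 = 1.07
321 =321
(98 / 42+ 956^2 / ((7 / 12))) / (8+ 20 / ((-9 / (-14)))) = 98705235 / 2464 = 40058.94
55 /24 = 2.29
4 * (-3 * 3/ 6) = -6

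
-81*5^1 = -405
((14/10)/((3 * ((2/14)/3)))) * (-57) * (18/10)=-25137/25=-1005.48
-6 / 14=-3 / 7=-0.43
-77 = -77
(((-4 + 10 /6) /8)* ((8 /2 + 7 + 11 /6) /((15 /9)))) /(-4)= 539 /960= 0.56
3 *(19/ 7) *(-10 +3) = -57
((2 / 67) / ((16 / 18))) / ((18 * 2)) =1 / 1072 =0.00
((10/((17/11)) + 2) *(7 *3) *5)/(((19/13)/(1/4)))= 49140/323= 152.14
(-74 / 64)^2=1369 / 1024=1.34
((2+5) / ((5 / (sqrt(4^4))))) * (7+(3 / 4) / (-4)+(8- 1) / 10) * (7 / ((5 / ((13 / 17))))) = 382837 / 2125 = 180.16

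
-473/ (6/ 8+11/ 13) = -24596/ 83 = -296.34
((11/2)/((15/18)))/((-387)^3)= -11/96601005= -0.00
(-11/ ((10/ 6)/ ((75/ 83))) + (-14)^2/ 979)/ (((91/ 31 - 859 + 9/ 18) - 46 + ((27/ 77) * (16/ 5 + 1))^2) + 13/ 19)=151717771150/ 23656964025929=0.01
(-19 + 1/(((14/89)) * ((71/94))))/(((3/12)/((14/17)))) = -42080/1207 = -34.86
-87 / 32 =-2.72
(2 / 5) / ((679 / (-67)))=-134 / 3395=-0.04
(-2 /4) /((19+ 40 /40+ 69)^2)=-1 /15842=-0.00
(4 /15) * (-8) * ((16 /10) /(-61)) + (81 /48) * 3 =374671 /73200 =5.12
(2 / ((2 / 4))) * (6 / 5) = 24 / 5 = 4.80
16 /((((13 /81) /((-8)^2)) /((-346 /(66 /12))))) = -57397248 /143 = -401379.36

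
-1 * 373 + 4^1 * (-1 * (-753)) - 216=2423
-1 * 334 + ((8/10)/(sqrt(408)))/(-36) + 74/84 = -13991/42 - sqrt(102)/9180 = -333.12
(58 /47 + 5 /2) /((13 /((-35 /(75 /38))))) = -1197 /235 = -5.09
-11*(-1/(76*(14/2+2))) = 11/684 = 0.02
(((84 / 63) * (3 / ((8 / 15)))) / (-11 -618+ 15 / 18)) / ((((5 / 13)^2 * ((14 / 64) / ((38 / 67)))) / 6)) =-11097216 / 8838305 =-1.26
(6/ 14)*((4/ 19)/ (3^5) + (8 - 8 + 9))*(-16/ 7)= -664912/ 75411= -8.82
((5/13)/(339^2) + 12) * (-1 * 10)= -179276810/1493973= -120.00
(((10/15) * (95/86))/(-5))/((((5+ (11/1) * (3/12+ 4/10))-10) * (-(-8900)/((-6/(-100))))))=-19/41140250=-0.00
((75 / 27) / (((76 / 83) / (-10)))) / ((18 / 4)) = -10375 / 1539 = -6.74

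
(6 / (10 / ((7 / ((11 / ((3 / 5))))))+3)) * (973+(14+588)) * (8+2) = 1984500 / 613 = 3237.36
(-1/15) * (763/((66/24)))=-3052/165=-18.50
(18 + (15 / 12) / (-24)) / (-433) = -1723 / 41568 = -0.04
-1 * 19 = -19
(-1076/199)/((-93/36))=12912/6169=2.09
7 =7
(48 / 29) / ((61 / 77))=3696 / 1769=2.09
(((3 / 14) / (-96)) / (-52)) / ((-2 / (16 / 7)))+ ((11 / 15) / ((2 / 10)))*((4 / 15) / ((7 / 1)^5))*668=0.04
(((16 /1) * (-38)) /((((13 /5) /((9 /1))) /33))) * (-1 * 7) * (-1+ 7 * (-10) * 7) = -238707581.54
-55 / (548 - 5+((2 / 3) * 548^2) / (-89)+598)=14685 / 295961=0.05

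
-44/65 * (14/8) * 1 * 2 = -154/65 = -2.37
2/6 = 1/3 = 0.33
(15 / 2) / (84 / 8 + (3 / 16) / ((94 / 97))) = 3760 / 5361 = 0.70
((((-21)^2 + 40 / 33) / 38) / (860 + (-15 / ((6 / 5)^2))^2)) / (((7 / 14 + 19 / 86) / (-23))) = -346379448 / 903593735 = -0.38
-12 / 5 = -2.40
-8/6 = -4/3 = -1.33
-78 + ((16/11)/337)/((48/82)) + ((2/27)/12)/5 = -234182413/3002670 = -77.99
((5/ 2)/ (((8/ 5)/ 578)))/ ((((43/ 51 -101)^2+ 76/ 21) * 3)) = 8769705/ 292332064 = 0.03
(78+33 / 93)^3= 14331199589 / 29791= 481058.02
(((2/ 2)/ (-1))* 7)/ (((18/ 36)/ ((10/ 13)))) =-140/ 13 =-10.77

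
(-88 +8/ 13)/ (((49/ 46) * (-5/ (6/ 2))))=156768/ 3185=49.22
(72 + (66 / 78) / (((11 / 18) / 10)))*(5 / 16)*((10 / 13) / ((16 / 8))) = 6975 / 676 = 10.32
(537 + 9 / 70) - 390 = 10299 / 70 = 147.13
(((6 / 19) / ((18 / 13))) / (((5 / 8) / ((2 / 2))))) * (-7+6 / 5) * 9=-9048 / 475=-19.05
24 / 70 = 12 / 35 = 0.34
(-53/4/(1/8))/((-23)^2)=-106/529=-0.20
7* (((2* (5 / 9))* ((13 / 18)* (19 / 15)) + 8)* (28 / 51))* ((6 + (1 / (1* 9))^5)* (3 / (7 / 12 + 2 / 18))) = 121717622096 / 135517455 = 898.17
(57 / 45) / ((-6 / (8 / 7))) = -76 / 315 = -0.24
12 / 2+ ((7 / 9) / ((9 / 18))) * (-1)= 40 / 9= 4.44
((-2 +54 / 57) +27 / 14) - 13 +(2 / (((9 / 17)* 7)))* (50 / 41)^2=-45561025 / 4024314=-11.32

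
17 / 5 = 3.40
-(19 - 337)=318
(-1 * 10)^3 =-1000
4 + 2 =6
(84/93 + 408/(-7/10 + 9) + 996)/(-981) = -1.07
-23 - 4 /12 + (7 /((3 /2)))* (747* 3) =31304 /3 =10434.67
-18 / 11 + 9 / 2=63 / 22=2.86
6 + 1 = 7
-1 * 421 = -421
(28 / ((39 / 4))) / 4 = 28 / 39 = 0.72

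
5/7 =0.71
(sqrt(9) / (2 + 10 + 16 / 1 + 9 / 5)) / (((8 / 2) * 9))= 5 / 1788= 0.00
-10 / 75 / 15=-2 / 225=-0.01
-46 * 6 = -276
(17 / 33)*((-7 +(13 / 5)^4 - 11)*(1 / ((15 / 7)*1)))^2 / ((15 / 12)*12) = 249625710593 / 43505859375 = 5.74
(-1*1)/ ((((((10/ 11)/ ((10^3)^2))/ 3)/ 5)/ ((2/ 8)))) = -4125000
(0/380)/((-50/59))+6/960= 1/160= 0.01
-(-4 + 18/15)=14/5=2.80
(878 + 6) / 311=884 / 311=2.84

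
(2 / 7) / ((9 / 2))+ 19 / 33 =443 / 693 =0.64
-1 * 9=-9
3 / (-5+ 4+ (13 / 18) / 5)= -270 / 77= -3.51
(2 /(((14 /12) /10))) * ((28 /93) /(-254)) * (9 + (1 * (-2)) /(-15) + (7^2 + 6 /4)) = -14312 /11811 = -1.21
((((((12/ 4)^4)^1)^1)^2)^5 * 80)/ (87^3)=36022712471279789040/ 24389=1477006538655942.80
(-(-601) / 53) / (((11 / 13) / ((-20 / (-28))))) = 39065 / 4081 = 9.57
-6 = -6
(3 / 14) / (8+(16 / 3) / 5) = 45 / 1904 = 0.02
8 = 8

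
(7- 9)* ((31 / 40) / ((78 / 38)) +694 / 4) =-271249 / 780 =-347.76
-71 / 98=-0.72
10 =10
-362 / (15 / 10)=-724 / 3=-241.33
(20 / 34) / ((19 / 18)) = 180 / 323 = 0.56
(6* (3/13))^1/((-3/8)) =-48/13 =-3.69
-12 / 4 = -3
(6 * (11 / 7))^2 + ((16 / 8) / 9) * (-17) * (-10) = 55864 / 441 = 126.68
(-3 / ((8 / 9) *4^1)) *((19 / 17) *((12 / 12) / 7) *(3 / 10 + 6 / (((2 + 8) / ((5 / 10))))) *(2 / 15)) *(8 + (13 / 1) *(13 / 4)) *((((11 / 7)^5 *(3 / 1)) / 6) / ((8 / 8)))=-16606451763 / 6400105600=-2.59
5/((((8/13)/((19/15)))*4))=2.57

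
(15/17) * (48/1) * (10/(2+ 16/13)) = 15600/119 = 131.09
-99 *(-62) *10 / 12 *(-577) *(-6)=17708130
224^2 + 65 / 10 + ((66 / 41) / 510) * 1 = 349772047 / 6970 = 50182.50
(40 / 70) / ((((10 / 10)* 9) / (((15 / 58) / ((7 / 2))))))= 20 / 4263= 0.00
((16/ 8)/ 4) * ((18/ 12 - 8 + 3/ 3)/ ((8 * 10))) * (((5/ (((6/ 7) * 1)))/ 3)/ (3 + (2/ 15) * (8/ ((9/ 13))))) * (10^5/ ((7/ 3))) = -1546875/ 2452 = -630.86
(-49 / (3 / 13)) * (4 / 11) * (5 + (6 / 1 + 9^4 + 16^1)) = -5595408 / 11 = -508673.45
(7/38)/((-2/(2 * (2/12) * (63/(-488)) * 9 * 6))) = 3969/18544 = 0.21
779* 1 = 779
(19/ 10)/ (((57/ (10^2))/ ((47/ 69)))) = 470/ 207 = 2.27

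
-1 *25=-25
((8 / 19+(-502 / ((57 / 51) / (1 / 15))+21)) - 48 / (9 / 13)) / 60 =-1.30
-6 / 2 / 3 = -1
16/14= 8/7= 1.14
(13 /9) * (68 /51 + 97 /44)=6071 /1188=5.11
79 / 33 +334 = 11101 / 33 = 336.39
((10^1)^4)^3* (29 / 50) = 580000000000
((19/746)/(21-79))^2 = 361/1872119824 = 0.00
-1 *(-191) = 191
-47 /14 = -3.36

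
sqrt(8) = 2*sqrt(2) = 2.83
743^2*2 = 1104098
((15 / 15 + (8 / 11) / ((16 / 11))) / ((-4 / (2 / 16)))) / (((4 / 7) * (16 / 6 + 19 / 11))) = -693 / 37120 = -0.02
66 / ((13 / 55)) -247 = 419 / 13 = 32.23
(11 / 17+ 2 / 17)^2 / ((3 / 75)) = 4225 / 289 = 14.62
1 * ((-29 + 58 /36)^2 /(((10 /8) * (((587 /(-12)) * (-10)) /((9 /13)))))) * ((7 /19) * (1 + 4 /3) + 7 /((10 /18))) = 1864671928 /163112625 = 11.43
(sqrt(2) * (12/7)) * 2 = 24 * sqrt(2)/7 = 4.85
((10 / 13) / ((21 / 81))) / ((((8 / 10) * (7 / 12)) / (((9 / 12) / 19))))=6075 / 24206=0.25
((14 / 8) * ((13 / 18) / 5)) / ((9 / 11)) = 1001 / 3240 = 0.31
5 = 5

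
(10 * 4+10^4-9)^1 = 10031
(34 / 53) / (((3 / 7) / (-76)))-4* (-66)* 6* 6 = 1493048 / 159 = 9390.24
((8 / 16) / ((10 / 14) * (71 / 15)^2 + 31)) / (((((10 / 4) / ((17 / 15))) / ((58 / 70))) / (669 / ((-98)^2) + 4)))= 11561343 / 710984120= 0.02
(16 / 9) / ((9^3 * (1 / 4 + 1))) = 64 / 32805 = 0.00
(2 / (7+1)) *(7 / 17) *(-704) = -1232 / 17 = -72.47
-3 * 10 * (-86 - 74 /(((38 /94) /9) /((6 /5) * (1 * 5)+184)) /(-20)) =-466950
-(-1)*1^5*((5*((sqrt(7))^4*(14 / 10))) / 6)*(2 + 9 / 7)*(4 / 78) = 1127 / 117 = 9.63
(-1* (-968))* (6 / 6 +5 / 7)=11616 / 7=1659.43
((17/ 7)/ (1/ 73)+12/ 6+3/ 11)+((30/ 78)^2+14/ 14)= 180.71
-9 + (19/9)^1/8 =-629/72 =-8.74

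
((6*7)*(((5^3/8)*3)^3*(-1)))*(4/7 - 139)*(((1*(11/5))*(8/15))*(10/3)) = 37473046875/16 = 2342065429.69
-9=-9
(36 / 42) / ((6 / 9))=9 / 7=1.29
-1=-1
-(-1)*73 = 73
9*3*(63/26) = 1701/26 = 65.42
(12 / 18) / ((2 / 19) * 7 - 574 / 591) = -3743 / 1316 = -2.84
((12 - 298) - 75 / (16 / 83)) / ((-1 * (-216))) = -10801 / 3456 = -3.13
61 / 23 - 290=-6609 / 23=-287.35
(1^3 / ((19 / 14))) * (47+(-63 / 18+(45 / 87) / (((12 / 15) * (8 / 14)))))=144963 / 4408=32.89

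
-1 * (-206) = 206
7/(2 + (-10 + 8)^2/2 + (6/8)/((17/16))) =119/80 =1.49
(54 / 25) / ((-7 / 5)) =-54 / 35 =-1.54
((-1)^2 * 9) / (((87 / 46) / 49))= 6762 / 29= 233.17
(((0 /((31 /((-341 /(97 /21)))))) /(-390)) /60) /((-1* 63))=0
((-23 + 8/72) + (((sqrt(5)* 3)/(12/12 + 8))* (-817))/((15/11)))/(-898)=103/4041 + 8987* sqrt(5)/40410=0.52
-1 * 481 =-481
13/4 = 3.25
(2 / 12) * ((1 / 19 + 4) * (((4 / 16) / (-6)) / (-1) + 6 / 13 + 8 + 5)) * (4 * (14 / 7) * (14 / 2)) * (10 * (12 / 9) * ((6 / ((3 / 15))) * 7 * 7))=22253908600 / 2223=10010755.11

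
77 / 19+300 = 5777 / 19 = 304.05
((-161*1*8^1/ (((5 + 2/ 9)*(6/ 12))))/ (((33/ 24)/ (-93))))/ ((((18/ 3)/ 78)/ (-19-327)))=-77585534208/ 517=-150068731.54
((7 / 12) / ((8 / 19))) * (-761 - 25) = -17423 / 16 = -1088.94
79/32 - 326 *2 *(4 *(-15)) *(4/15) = 333903/32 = 10434.47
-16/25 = -0.64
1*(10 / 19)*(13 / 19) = 0.36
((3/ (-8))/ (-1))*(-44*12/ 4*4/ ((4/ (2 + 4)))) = -297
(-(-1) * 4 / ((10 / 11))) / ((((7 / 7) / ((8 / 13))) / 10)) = 352 / 13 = 27.08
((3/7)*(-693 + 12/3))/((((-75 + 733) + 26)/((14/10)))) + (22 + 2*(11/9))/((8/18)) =62011/1140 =54.40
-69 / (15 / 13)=-299 / 5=-59.80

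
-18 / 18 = -1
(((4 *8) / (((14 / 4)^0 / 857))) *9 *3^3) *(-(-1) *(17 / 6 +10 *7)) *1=485363664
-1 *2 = -2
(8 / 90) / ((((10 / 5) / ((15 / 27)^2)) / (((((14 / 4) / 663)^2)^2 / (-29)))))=-0.00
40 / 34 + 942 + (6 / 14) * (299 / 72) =2698795 / 2856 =944.96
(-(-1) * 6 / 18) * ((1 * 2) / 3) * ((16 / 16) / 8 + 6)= 1.36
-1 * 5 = -5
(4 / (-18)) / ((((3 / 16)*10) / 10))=-32 / 27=-1.19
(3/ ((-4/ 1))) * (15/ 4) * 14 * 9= -2835/ 8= -354.38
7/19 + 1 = 26/19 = 1.37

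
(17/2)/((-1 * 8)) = -17/16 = -1.06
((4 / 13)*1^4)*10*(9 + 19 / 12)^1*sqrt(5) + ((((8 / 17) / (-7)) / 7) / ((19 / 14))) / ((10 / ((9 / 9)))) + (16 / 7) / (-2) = -12928 / 11305 + 1270*sqrt(5) / 39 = 71.67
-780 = -780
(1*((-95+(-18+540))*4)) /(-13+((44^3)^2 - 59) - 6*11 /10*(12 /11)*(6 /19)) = 40565 /172337452316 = 0.00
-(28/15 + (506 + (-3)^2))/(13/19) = -147307/195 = -755.42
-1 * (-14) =14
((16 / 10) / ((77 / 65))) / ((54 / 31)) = 1612 / 2079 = 0.78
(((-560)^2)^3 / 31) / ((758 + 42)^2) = 48189030400 / 31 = 1554484851.61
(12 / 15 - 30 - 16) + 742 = 3484 / 5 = 696.80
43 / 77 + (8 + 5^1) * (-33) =-32990 / 77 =-428.44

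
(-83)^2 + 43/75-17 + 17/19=9794692/1425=6873.47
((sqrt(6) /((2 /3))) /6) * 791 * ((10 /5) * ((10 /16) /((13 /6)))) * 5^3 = 1483125 * sqrt(6) /104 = 34931.73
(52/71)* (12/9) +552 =117784/213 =552.98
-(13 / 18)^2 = -169 / 324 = -0.52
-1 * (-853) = 853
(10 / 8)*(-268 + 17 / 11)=-14655 / 44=-333.07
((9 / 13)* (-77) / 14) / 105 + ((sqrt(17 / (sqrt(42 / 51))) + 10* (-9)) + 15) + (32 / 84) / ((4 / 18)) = -66723 / 910 + 238^(3 / 4) / 14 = -68.99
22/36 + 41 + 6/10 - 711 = -60191/90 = -668.79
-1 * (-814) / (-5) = -814 / 5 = -162.80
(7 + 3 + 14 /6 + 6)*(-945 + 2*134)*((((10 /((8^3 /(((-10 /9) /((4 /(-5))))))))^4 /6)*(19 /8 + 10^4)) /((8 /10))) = -404121563720703125 /28855583159353344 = -14.00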